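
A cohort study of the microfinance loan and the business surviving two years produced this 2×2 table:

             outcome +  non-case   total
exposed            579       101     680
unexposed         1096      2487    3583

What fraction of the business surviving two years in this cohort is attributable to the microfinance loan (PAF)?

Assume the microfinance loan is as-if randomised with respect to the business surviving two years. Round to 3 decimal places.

p₁ = P(outcome | exposed) = 579/680 = 0.85147
p₀ = P(outcome | unexposed) = 1096/3583 = 0.30589
Exposure prevalence π = 680/4263 = 0.15951; overall risk P(Y=1) = 0.39292.
Under exogeneity, PAF = [P(Y=1) − p₀]/P(Y=1).
PAF = (0.39292 − 0.30589) / 0.39292 ≈ 0.2215

PAF ≈ 0.221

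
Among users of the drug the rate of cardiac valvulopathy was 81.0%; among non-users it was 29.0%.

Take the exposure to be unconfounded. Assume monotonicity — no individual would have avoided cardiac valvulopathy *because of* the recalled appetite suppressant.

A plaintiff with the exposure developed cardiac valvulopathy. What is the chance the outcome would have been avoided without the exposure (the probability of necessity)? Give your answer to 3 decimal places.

PN ≈ 0.642

p₁ = 0.81, p₀ = 0.29.
Under exogeneity and monotonicity, PN = (p₁ − p₀) / p₁.
PN = (0.81 − 0.29) / 0.81 = 0.52 / 0.81 ≈ 0.6420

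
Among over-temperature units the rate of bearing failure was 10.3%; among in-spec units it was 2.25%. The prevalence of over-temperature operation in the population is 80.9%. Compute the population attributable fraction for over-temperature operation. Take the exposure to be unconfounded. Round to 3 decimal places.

PAF ≈ 0.743

p₁ = 0.103, p₀ = 0.0225.
Overall risk P(Y=1) = π·p₁ + (1−π)·p₀ = 0.809×0.103 + 0.191×0.0225 = 0.087625.
Under exogeneity, PAF = [P(Y=1) − p₀] / P(Y=1).
PAF = (0.087625 − 0.0225) / 0.087625 ≈ 0.7432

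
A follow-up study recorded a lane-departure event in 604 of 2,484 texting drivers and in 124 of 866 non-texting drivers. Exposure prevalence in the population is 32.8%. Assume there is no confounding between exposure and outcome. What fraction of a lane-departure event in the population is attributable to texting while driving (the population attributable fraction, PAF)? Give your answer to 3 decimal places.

p₁ = P(outcome | exposed) = 604/2484 = 0.24316
p₀ = P(outcome | unexposed) = 124/866 = 0.14319
Overall risk P(Y=1) = π·p₁ + (1−π)·p₀ = 0.328×0.24316 + 0.672×0.14319 = 0.17598.
Under exogeneity, PAF = [P(Y=1) − p₀] / P(Y=1).
PAF = (0.17598 − 0.14319) / 0.17598 ≈ 0.1863

PAF ≈ 0.186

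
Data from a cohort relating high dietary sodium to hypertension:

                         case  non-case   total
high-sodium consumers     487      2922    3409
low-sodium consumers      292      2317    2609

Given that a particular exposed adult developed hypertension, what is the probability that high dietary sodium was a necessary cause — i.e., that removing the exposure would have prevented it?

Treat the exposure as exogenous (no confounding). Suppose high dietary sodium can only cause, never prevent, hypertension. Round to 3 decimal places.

p₁ = P(outcome | exposed) = 487/3409 = 0.14286
p₀ = P(outcome | unexposed) = 292/2609 = 0.11192
Under exogeneity and monotonicity, PN = (p₁ − p₀)/p₁.
PN = (0.14286 − 0.11192) / 0.14286 ≈ 0.2166

PN ≈ 0.217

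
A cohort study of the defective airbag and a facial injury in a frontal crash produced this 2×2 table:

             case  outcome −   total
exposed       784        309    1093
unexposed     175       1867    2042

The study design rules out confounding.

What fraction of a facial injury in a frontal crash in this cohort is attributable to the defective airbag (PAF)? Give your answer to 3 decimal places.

p₁ = P(outcome | exposed) = 784/1093 = 0.71729
p₀ = P(outcome | unexposed) = 175/2042 = 0.0857
Exposure prevalence π = 1093/3135 = 0.34864; overall risk P(Y=1) = 0.3059.
Under exogeneity, PAF = [P(Y=1) − p₀]/P(Y=1).
PAF = (0.3059 − 0.0857) / 0.3059 ≈ 0.7198

PAF ≈ 0.720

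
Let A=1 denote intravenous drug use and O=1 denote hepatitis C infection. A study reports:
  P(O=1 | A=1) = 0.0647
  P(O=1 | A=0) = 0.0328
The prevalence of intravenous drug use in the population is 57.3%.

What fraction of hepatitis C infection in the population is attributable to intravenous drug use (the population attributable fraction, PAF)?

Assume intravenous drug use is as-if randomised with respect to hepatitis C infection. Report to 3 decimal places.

Let p₁ = 0.0647, p₀ = 0.0328.
Overall risk P(Y=1) = π·p₁ + (1−π)·p₀ = 0.573×0.0647 + 0.427×0.0328 = 0.051079.
Under exogeneity, PAF = [P(Y=1) − p₀] / P(Y=1).
PAF = (0.051079 − 0.0328) / 0.051079 ≈ 0.3579

PAF ≈ 0.358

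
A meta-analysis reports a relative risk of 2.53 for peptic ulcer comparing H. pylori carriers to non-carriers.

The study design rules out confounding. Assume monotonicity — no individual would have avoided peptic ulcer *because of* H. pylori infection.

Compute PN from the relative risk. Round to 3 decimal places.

Under exogeneity and monotonicity, PN = (RR − 1) / RR = 1 − 1/RR.
PN = (2.53 − 1) / 2.53 = 1.53 / 2.53 ≈ 0.6047

PN ≈ 0.605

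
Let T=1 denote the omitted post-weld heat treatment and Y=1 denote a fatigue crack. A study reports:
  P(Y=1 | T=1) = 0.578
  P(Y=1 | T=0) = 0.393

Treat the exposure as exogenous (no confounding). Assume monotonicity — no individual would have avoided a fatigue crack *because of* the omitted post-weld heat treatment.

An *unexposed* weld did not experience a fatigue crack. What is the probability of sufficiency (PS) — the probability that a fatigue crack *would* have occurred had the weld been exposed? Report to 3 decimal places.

Let p₁ = 0.578, p₀ = 0.393.
Under exogeneity and monotonicity, PS = (p₁ − p₀) / (1 − p₀).
PS = (0.578 − 0.393) / (1 − 0.393) = 0.185 / 0.607 ≈ 0.3048

PS ≈ 0.305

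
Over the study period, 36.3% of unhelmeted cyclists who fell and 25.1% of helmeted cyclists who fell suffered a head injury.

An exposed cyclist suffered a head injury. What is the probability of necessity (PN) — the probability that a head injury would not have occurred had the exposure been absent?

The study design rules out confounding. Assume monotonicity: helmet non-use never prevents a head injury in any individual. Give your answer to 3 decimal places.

PN ≈ 0.309

p₁ = 0.363, p₀ = 0.251.
Under exogeneity and monotonicity, PN = (p₁ − p₀) / p₁.
PN = (0.363 − 0.251) / 0.363 = 0.112 / 0.363 ≈ 0.3085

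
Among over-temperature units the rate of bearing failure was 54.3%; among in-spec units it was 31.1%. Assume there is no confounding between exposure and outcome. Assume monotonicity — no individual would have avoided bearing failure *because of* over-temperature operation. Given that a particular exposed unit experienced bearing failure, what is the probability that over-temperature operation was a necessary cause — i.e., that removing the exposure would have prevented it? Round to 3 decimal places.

PN ≈ 0.427

p₁ = 0.543, p₀ = 0.311.
Under exogeneity and monotonicity, PN = (p₁ − p₀) / p₁.
PN = (0.543 − 0.311) / 0.543 = 0.232 / 0.543 ≈ 0.4273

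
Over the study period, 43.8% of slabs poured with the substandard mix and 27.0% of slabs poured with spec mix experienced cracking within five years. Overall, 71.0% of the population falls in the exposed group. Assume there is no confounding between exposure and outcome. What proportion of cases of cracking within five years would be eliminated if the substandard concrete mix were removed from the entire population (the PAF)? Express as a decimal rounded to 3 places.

p₁ = 0.438, p₀ = 0.27.
Overall risk P(Y=1) = π·p₁ + (1−π)·p₀ = 0.71×0.438 + 0.29×0.27 = 0.38928.
Under exogeneity, PAF = [P(Y=1) − p₀] / P(Y=1).
PAF = (0.38928 − 0.27) / 0.38928 ≈ 0.3064

PAF ≈ 0.306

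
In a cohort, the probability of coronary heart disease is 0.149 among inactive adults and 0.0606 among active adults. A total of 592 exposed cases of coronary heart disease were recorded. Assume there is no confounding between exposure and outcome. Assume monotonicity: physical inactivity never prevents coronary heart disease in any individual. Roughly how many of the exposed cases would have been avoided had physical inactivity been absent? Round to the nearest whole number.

Let p₁ = 0.149, p₀ = 0.0606.
PN = (p₁ − p₀)/p₁ = (0.149 − 0.0606) / 0.149 ≈ 0.59329.
Attributable cases ≈ PN × (exposed cases) = 0.59329 × 592 ≈ 351.23.

about 351 cases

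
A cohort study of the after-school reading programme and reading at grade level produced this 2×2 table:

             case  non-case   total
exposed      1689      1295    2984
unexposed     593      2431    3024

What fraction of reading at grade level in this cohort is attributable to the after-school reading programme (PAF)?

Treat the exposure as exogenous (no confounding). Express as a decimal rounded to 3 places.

PAF ≈ 0.484

p₁ = P(outcome | exposed) = 1689/2984 = 0.56602
p₀ = P(outcome | unexposed) = 593/3024 = 0.1961
Exposure prevalence π = 2984/6008 = 0.49667; overall risk P(Y=1) = 0.37983.
Under exogeneity, PAF = [P(Y=1) − p₀]/P(Y=1).
PAF = (0.37983 − 0.1961) / 0.37983 ≈ 0.4837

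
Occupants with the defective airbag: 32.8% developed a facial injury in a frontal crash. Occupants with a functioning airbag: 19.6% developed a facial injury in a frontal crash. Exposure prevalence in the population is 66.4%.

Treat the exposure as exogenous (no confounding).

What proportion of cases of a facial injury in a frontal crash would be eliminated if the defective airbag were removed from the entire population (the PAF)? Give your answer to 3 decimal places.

p₁ = 0.328, p₀ = 0.196.
Overall risk P(Y=1) = π·p₁ + (1−π)·p₀ = 0.664×0.328 + 0.336×0.196 = 0.28365.
Under exogeneity, PAF = [P(Y=1) − p₀] / P(Y=1).
PAF = (0.28365 − 0.196) / 0.28365 ≈ 0.3090

PAF ≈ 0.309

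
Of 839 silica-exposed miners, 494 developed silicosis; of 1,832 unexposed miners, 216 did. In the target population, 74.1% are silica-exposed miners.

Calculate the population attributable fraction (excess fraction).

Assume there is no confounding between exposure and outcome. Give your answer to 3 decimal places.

PAF ≈ 0.747

p₁ = P(outcome | exposed) = 494/839 = 0.5888
p₀ = P(outcome | unexposed) = 216/1832 = 0.1179
Overall risk P(Y=1) = π·p₁ + (1−π)·p₀ = 0.741×0.5888 + 0.259×0.1179 = 0.46684.
Under exogeneity, PAF = [P(Y=1) − p₀] / P(Y=1).
PAF = (0.46684 − 0.1179) / 0.46684 ≈ 0.7474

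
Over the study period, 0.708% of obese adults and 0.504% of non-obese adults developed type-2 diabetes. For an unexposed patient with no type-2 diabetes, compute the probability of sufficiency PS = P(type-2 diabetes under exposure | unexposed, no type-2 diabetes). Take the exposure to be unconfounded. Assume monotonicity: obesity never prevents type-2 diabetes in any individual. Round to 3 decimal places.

p₁ = 0.00708, p₀ = 0.00504.
Under exogeneity and monotonicity, PS = (p₁ − p₀) / (1 − p₀).
PS = (0.00708 − 0.00504) / (1 − 0.00504) = 0.00204 / 0.99496 ≈ 0.0021

PS ≈ 0.002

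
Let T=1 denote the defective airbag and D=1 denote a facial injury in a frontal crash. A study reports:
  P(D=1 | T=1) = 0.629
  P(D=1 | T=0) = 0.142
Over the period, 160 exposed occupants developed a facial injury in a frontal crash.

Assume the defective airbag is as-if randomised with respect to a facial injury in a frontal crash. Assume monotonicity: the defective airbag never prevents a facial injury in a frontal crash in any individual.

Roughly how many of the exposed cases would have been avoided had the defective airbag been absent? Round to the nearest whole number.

Let p₁ = 0.629, p₀ = 0.142.
PN = (p₁ − p₀)/p₁ = (0.629 − 0.142) / 0.629 ≈ 0.77424.
Attributable cases ≈ PN × (exposed cases) = 0.77424 × 160 ≈ 123.88.

about 124 cases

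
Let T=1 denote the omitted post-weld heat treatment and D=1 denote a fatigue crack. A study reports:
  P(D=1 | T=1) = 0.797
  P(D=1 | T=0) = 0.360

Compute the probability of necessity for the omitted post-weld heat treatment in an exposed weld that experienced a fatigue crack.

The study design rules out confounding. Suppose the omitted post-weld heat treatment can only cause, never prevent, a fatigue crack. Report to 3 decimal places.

Let p₁ = 0.797, p₀ = 0.36.
Under exogeneity and monotonicity, PN = (p₁ − p₀) / p₁.
PN = (0.797 − 0.36) / 0.797 = 0.437 / 0.797 ≈ 0.5483

PN ≈ 0.548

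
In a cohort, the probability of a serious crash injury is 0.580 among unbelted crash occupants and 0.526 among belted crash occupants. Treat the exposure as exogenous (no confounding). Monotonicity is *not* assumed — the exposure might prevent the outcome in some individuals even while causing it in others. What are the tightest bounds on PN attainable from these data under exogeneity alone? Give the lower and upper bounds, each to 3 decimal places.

Let p₁ = 0.58, p₀ = 0.526.
Under exogeneity alone the bounds on PN are max{0,(p₁−p₀)/p₁} ≤ PN ≤ min{1,(1−p₀)/p₁}.
  lower = (p₁ − p₀)/p₁ = 0.054 / 0.58 ≈ 0.0931
  upper = min{1, (1 − p₀)/p₁} = 0.474 / 0.58 ≈ 0.8172

0.093 ≤ PN ≤ 0.817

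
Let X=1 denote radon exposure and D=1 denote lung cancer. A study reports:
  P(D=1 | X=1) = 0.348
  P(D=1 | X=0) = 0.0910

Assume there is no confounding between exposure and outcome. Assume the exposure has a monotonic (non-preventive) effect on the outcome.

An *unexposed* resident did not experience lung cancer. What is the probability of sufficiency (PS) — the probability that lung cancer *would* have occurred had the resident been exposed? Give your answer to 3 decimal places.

Let p₁ = 0.348, p₀ = 0.091.
Under exogeneity and monotonicity, PS = (p₁ − p₀) / (1 − p₀).
PS = (0.348 − 0.091) / (1 − 0.091) = 0.257 / 0.909 ≈ 0.2827

PS ≈ 0.283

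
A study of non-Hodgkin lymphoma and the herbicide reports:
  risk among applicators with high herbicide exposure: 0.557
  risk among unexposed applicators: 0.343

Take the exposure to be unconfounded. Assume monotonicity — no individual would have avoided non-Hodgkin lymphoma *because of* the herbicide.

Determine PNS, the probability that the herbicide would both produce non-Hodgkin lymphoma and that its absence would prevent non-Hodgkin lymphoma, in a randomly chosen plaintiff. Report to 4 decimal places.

Let p₁ = 0.557, p₀ = 0.343.
Under exogeneity and monotonicity, PNS = p₁ − p₀.
PNS = 0.557 − 0.343 = 0.214

PNS ≈ 0.2140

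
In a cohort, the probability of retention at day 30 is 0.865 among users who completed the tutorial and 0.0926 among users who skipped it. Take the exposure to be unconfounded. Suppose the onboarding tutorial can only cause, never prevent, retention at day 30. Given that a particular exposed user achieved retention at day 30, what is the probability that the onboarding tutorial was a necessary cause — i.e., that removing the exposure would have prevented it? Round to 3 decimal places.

PN ≈ 0.893

Let p₁ = 0.865, p₀ = 0.0926.
Under exogeneity and monotonicity, PN = (p₁ − p₀) / p₁.
PN = (0.865 − 0.0926) / 0.865 = 0.7724 / 0.865 ≈ 0.8929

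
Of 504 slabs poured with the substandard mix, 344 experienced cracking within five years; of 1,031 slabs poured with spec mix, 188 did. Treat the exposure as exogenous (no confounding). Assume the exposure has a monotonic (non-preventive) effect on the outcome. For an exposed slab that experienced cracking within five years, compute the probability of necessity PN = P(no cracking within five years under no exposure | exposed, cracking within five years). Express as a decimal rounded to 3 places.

p₁ = P(outcome | exposed) = 344/504 = 0.68254
p₀ = P(outcome | unexposed) = 188/1031 = 0.18235
Under exogeneity and monotonicity, PN = (p₁ − p₀) / p₁.
PN = (0.68254 − 0.18235) / 0.68254 = 0.50019 / 0.68254 ≈ 0.7328

PN ≈ 0.733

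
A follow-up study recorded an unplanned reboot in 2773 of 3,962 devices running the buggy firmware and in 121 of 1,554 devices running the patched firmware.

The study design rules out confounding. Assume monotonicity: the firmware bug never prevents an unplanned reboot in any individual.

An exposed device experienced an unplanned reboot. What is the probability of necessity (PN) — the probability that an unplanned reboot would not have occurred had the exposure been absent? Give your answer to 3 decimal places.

PN ≈ 0.889

p₁ = P(outcome | exposed) = 2773/3962 = 0.6999
p₀ = P(outcome | unexposed) = 121/1554 = 0.077864
Under exogeneity and monotonicity, PN = (p₁ − p₀) / p₁.
PN = (0.6999 − 0.077864) / 0.6999 = 0.62204 / 0.6999 ≈ 0.8888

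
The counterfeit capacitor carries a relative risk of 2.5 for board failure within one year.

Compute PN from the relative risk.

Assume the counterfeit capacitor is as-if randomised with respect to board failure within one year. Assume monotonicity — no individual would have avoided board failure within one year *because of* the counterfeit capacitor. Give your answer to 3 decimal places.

Under exogeneity and monotonicity, PN = (RR − 1) / RR = 1 − 1/RR.
PN = (2.5 − 1) / 2.5 = 1.5 / 2.5 ≈ 0.6000

PN ≈ 0.600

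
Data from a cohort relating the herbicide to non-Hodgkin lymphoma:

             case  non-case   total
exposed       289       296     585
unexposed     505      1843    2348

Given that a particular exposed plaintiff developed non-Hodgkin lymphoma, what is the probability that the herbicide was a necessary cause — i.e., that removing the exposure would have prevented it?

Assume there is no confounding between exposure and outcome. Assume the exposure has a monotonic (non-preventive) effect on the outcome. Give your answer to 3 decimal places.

PN ≈ 0.565

p₁ = P(outcome | exposed) = 289/585 = 0.49402
p₀ = P(outcome | unexposed) = 505/2348 = 0.21508
Under exogeneity and monotonicity, PN = (p₁ − p₀)/p₁.
PN = (0.49402 − 0.21508) / 0.49402 ≈ 0.5646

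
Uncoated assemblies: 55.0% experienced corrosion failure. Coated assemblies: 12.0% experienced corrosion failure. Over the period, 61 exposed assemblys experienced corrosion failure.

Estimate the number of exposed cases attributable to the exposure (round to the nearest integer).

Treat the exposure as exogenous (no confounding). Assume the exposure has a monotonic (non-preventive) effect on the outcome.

p₁ = 0.55, p₀ = 0.12.
PN = (p₁ − p₀)/p₁ = (0.55 − 0.12) / 0.55 ≈ 0.78182.
Attributable cases ≈ PN × (exposed cases) = 0.78182 × 61 ≈ 47.69.

about 48 cases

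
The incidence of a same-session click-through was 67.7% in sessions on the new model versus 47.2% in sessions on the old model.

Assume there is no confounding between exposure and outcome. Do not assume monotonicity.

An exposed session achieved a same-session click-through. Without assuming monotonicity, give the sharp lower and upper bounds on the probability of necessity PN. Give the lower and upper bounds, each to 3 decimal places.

p₁ = 0.677, p₀ = 0.472.
Under exogeneity alone the bounds on PN are max{0,(p₁−p₀)/p₁} ≤ PN ≤ min{1,(1−p₀)/p₁}.
  lower = (p₁ − p₀)/p₁ = 0.205 / 0.677 ≈ 0.3028
  upper = min{1, (1 − p₀)/p₁} = 0.528 / 0.677 ≈ 0.7799

0.303 ≤ PN ≤ 0.780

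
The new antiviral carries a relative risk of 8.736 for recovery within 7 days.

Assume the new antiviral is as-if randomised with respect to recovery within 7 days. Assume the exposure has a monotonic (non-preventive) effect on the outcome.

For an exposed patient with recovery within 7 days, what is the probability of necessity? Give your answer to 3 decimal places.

Under exogeneity and monotonicity, PN = (RR − 1) / RR = 1 − 1/RR.
PN = (8.736 − 1) / 8.736 = 7.736 / 8.736 ≈ 0.8855

PN ≈ 0.886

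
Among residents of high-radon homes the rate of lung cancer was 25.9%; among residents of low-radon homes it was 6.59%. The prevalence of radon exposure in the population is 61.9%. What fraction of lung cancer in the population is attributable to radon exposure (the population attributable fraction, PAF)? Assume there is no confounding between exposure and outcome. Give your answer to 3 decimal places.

PAF ≈ 0.645

p₁ = 0.259, p₀ = 0.0659.
Overall risk P(Y=1) = π·p₁ + (1−π)·p₀ = 0.619×0.259 + 0.381×0.0659 = 0.18543.
Under exogeneity, PAF = [P(Y=1) − p₀] / P(Y=1).
PAF = (0.18543 − 0.0659) / 0.18543 ≈ 0.6446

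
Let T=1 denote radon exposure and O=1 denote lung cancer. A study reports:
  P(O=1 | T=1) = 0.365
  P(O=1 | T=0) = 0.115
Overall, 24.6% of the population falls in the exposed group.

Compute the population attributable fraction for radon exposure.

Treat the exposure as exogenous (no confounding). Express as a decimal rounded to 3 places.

Let p₁ = 0.365, p₀ = 0.115.
Overall risk P(Y=1) = π·p₁ + (1−π)·p₀ = 0.246×0.365 + 0.754×0.115 = 0.1765.
Under exogeneity, PAF = [P(Y=1) − p₀] / P(Y=1).
PAF = (0.1765 − 0.115) / 0.1765 ≈ 0.3484

PAF ≈ 0.348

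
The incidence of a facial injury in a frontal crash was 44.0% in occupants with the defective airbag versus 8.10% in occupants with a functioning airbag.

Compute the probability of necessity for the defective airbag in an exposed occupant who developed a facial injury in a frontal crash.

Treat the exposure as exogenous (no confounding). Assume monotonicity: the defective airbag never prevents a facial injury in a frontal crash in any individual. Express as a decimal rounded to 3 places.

PN ≈ 0.816

p₁ = 0.44, p₀ = 0.081.
Under exogeneity and monotonicity, PN = (p₁ − p₀) / p₁.
PN = (0.44 − 0.081) / 0.44 = 0.359 / 0.44 ≈ 0.8159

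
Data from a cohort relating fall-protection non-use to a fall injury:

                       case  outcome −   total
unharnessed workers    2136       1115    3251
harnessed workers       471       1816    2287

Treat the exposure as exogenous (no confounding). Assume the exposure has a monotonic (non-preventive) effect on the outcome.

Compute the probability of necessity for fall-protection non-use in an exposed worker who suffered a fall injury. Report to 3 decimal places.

p₁ = P(outcome | exposed) = 2136/3251 = 0.65703
p₀ = P(outcome | unexposed) = 471/2287 = 0.20595
Under exogeneity and monotonicity, PN = (p₁ − p₀) / p₁.
PN = (0.65703 − 0.20595) / 0.65703 = 0.45108 / 0.65703 ≈ 0.6865

PN ≈ 0.687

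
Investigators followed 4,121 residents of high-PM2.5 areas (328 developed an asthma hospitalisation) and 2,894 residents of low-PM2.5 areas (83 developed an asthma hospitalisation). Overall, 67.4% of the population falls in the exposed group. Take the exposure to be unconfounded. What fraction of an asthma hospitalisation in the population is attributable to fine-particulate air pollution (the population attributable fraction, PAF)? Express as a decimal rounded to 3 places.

PAF ≈ 0.545

p₁ = P(outcome | exposed) = 328/4121 = 0.079592
p₀ = P(outcome | unexposed) = 83/2894 = 0.02868
Overall risk P(Y=1) = π·p₁ + (1−π)·p₀ = 0.674×0.079592 + 0.326×0.02868 = 0.062995.
Under exogeneity, PAF = [P(Y=1) − p₀] / P(Y=1).
PAF = (0.062995 − 0.02868) / 0.062995 ≈ 0.5447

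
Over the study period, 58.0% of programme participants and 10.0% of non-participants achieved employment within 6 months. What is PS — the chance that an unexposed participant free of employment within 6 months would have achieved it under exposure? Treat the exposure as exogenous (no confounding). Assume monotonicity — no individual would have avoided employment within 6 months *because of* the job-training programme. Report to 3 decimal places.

PS ≈ 0.533

p₁ = 0.58, p₀ = 0.1.
Under exogeneity and monotonicity, PS = (p₁ − p₀) / (1 − p₀).
PS = (0.58 − 0.1) / (1 − 0.1) = 0.48 / 0.9 ≈ 0.5333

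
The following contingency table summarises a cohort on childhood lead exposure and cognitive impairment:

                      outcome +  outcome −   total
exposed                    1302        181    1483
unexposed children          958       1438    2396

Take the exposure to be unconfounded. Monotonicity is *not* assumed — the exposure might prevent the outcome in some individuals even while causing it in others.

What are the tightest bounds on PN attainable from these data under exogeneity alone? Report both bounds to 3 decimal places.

0.545 ≤ PN ≤ 0.684

p₁ = P(outcome | exposed) = 1302/1483 = 0.87795
p₀ = P(outcome | unexposed) = 958/2396 = 0.39983
Under exogeneity alone the bounds on PN are max{0,(p₁−p₀)/p₁} ≤ PN ≤ min{1,(1−p₀)/p₁}.
  lower = (p₁ − p₀)/p₁ = 0.47812 / 0.87795 ≈ 0.5446
  upper = min{1, (1 − p₀)/p₁} = 0.60017 / 0.87795 ≈ 0.6836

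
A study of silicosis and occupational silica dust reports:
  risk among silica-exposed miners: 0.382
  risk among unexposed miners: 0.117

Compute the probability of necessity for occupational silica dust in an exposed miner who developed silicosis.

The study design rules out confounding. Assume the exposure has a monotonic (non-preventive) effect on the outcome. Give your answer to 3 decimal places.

Let p₁ = 0.382, p₀ = 0.117.
Under exogeneity and monotonicity, PN = (p₁ − p₀) / p₁.
PN = (0.382 − 0.117) / 0.382 = 0.265 / 0.382 ≈ 0.6937

PN ≈ 0.694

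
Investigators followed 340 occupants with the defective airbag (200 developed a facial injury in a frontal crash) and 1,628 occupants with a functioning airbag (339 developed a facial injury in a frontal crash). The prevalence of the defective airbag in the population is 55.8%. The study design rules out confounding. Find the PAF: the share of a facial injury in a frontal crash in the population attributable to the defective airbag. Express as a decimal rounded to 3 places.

PAF ≈ 0.505

p₁ = P(outcome | exposed) = 200/340 = 0.58824
p₀ = P(outcome | unexposed) = 339/1628 = 0.20823
Overall risk P(Y=1) = π·p₁ + (1−π)·p₀ = 0.558×0.58824 + 0.442×0.20823 = 0.42027.
Under exogeneity, PAF = [P(Y=1) − p₀] / P(Y=1).
PAF = (0.42027 − 0.20823) / 0.42027 ≈ 0.5045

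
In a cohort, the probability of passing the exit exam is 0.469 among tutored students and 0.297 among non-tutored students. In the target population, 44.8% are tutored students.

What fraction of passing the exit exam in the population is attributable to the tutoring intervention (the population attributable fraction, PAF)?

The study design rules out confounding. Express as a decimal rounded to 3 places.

Let p₁ = 0.469, p₀ = 0.297.
Overall risk P(Y=1) = π·p₁ + (1−π)·p₀ = 0.448×0.469 + 0.552×0.297 = 0.37406.
Under exogeneity, PAF = [P(Y=1) − p₀] / P(Y=1).
PAF = (0.37406 − 0.297) / 0.37406 ≈ 0.2060

PAF ≈ 0.206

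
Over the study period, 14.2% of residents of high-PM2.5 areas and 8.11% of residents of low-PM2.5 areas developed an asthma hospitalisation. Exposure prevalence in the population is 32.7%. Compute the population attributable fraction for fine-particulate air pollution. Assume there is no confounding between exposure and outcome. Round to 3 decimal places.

p₁ = 0.142, p₀ = 0.0811.
Overall risk P(Y=1) = π·p₁ + (1−π)·p₀ = 0.327×0.142 + 0.673×0.0811 = 0.10101.
Under exogeneity, PAF = [P(Y=1) − p₀] / P(Y=1).
PAF = (0.10101 − 0.0811) / 0.10101 ≈ 0.1971

PAF ≈ 0.197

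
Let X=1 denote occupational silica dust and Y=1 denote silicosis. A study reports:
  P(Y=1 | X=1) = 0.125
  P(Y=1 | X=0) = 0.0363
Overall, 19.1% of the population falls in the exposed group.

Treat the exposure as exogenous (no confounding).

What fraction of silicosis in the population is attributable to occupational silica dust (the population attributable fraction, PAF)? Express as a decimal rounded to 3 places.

Let p₁ = 0.125, p₀ = 0.0363.
Overall risk P(Y=1) = π·p₁ + (1−π)·p₀ = 0.191×0.125 + 0.809×0.0363 = 0.053242.
Under exogeneity, PAF = [P(Y=1) − p₀] / P(Y=1).
PAF = (0.053242 − 0.0363) / 0.053242 ≈ 0.3182

PAF ≈ 0.318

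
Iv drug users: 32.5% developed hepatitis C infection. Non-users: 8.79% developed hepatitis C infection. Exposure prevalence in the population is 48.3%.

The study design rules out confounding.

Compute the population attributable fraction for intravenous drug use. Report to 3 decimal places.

p₁ = 0.325, p₀ = 0.0879.
Overall risk P(Y=1) = π·p₁ + (1−π)·p₀ = 0.483×0.325 + 0.517×0.0879 = 0.20242.
Under exogeneity, PAF = [P(Y=1) − p₀] / P(Y=1).
PAF = (0.20242 − 0.0879) / 0.20242 ≈ 0.5658

PAF ≈ 0.566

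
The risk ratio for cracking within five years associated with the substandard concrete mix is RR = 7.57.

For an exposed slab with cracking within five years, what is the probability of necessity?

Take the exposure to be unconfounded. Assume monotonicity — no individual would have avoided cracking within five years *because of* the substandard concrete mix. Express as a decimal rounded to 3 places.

Under exogeneity and monotonicity, PN = (RR − 1) / RR = 1 − 1/RR.
PN = (7.57 − 1) / 7.57 = 6.57 / 7.57 ≈ 0.8679

PN ≈ 0.868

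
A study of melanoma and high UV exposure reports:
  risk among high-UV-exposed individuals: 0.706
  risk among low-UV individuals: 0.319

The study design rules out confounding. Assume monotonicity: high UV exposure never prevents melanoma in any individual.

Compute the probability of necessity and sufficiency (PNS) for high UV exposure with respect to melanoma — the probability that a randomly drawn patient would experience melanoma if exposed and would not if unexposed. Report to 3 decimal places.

Let p₁ = 0.706, p₀ = 0.319.
Under exogeneity and monotonicity, PNS = p₁ − p₀.
PNS = 0.706 − 0.319 = 0.387

PNS ≈ 0.387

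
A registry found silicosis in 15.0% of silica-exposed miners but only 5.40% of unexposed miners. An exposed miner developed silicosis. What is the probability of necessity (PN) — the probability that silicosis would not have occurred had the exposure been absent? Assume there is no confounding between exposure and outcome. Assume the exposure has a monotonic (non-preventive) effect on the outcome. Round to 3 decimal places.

p₁ = 0.15, p₀ = 0.054.
Under exogeneity and monotonicity, PN = (p₁ − p₀) / p₁.
PN = (0.15 − 0.054) / 0.15 = 0.096 / 0.15 ≈ 0.6400

PN ≈ 0.640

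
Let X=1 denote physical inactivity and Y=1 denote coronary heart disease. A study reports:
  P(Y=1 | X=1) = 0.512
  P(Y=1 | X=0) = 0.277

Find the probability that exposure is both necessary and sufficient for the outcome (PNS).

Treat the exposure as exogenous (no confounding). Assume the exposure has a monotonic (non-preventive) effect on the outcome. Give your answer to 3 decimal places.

PNS ≈ 0.235

Let p₁ = 0.512, p₀ = 0.277.
Under exogeneity and monotonicity, PNS = p₁ − p₀.
PNS = 0.512 − 0.277 = 0.235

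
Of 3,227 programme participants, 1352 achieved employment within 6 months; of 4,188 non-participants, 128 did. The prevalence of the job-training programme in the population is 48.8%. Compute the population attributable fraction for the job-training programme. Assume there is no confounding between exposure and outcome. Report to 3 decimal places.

PAF ≈ 0.861

p₁ = P(outcome | exposed) = 1352/3227 = 0.41896
p₀ = P(outcome | unexposed) = 128/4188 = 0.030564
Overall risk P(Y=1) = π·p₁ + (1−π)·p₀ = 0.488×0.41896 + 0.512×0.030564 = 0.2201.
Under exogeneity, PAF = [P(Y=1) − p₀] / P(Y=1).
PAF = (0.2201 − 0.030564) / 0.2201 ≈ 0.8611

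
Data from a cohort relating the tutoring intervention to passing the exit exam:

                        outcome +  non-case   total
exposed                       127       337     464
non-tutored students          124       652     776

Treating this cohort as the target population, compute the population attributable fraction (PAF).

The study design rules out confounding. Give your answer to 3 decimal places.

PAF ≈ 0.211

p₁ = P(outcome | exposed) = 127/464 = 0.27371
p₀ = P(outcome | unexposed) = 124/776 = 0.15979
Exposure prevalence π = 464/1240 = 0.37419; overall risk P(Y=1) = 0.20242.
Under exogeneity, PAF = [P(Y=1) − p₀]/P(Y=1).
PAF = (0.20242 − 0.15979) / 0.20242 ≈ 0.2106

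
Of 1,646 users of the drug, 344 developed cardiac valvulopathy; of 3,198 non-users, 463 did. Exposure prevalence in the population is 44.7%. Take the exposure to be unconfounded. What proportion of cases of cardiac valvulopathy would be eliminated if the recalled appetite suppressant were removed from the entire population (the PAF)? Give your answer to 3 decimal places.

PAF ≈ 0.165

p₁ = P(outcome | exposed) = 344/1646 = 0.20899
p₀ = P(outcome | unexposed) = 463/3198 = 0.14478
Overall risk P(Y=1) = π·p₁ + (1−π)·p₀ = 0.447×0.20899 + 0.553×0.14478 = 0.17348.
Under exogeneity, PAF = [P(Y=1) − p₀] / P(Y=1).
PAF = (0.17348 − 0.14478) / 0.17348 ≈ 0.1655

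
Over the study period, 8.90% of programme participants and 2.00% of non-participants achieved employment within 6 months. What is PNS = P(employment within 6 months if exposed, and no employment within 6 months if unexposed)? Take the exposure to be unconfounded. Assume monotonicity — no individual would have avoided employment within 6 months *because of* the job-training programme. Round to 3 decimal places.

p₁ = 0.089, p₀ = 0.02.
Under exogeneity and monotonicity, PNS = p₁ − p₀.
PNS = 0.089 − 0.02 = 0.069

PNS ≈ 0.069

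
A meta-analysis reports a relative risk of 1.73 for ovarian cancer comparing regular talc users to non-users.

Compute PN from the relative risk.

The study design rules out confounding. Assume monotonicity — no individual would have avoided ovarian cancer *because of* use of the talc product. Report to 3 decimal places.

Under exogeneity and monotonicity, PN = (RR − 1) / RR = 1 − 1/RR.
PN = (1.73 − 1) / 1.73 = 0.73 / 1.73 ≈ 0.4220

PN ≈ 0.422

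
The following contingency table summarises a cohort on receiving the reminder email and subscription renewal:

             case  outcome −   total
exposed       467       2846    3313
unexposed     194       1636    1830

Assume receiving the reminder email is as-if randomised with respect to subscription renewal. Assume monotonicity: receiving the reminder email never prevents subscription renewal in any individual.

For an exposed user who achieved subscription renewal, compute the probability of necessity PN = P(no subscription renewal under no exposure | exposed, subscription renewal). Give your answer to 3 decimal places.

p₁ = P(outcome | exposed) = 467/3313 = 0.14096
p₀ = P(outcome | unexposed) = 194/1830 = 0.10601
Under exogeneity and monotonicity, PN = (p₁ − p₀) / p₁.
PN = (0.14096 − 0.10601) / 0.14096 = 0.034949 / 0.14096 ≈ 0.2479

PN ≈ 0.248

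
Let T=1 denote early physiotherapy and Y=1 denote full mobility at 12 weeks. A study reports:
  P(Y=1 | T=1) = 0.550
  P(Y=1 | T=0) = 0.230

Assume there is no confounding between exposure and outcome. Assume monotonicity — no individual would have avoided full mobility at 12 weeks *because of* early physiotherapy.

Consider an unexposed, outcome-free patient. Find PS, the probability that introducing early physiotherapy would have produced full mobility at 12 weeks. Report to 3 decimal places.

PS ≈ 0.416

Let p₁ = 0.55, p₀ = 0.23.
Under exogeneity and monotonicity, PS = (p₁ − p₀) / (1 − p₀).
PS = (0.55 − 0.23) / (1 − 0.23) = 0.32 / 0.77 ≈ 0.4156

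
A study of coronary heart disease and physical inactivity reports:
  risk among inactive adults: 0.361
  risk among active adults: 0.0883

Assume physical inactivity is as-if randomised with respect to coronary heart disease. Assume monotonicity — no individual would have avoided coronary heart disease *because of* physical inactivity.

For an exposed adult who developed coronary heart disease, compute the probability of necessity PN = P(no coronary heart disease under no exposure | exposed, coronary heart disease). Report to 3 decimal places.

Let p₁ = 0.361, p₀ = 0.0883.
Under exogeneity and monotonicity, PN = (p₁ − p₀) / p₁.
PN = (0.361 − 0.0883) / 0.361 = 0.2727 / 0.361 ≈ 0.7554

PN ≈ 0.755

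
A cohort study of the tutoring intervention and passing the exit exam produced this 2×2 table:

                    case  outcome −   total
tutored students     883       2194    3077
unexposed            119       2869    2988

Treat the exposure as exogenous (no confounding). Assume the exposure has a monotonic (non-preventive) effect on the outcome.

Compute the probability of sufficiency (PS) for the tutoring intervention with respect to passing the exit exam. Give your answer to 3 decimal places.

p₁ = P(outcome | exposed) = 883/3077 = 0.28697
p₀ = P(outcome | unexposed) = 119/2988 = 0.039826
Under exogeneity and monotonicity, PS = (p₁ − p₀) / (1 − p₀).
PS = (0.28697 − 0.039826) / (1 − 0.039826) = 0.24714 / 0.96017 ≈ 0.2574

PS ≈ 0.257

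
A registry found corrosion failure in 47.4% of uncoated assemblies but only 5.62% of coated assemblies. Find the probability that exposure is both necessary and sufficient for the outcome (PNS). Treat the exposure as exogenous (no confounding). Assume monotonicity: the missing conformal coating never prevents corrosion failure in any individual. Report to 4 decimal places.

p₁ = 0.474, p₀ = 0.0562.
Under exogeneity and monotonicity, PNS = p₁ − p₀.
PNS = 0.474 − 0.0562 = 0.4178

PNS ≈ 0.4178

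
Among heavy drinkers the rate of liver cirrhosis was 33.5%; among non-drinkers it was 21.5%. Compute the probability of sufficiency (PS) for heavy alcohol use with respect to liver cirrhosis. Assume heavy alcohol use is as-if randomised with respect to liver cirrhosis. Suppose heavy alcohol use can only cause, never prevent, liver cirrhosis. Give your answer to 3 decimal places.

p₁ = 0.335, p₀ = 0.215.
Under exogeneity and monotonicity, PS = (p₁ − p₀) / (1 − p₀).
PS = (0.335 − 0.215) / (1 − 0.215) = 0.12 / 0.785 ≈ 0.1529

PS ≈ 0.153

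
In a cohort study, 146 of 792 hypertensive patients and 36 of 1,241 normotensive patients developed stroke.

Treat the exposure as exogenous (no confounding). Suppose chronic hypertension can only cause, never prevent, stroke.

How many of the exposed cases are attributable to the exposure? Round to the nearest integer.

p₁ = P(outcome | exposed) = 146/792 = 0.18434
p₀ = P(outcome | unexposed) = 36/1241 = 0.029009
PN = (p₁ − p₀)/p₁ = (0.18434 − 0.029009) / 0.18434 ≈ 0.84264.
Attributable cases ≈ PN × (exposed cases) = 0.84264 × 146 ≈ 123.02.

about 123 cases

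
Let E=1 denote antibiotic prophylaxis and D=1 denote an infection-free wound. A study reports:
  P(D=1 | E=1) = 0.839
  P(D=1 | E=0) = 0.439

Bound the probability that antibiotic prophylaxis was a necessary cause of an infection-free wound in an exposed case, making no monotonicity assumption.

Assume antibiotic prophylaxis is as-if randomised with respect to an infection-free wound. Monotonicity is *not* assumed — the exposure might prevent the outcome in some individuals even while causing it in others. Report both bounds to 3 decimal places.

0.477 ≤ PN ≤ 0.669

Let p₁ = 0.839, p₀ = 0.439.
Under exogeneity alone the bounds on PN are max{0,(p₁−p₀)/p₁} ≤ PN ≤ min{1,(1−p₀)/p₁}.
  lower = (p₁ − p₀)/p₁ = 0.4 / 0.839 ≈ 0.4768
  upper = min{1, (1 − p₀)/p₁} = 0.561 / 0.839 ≈ 0.6687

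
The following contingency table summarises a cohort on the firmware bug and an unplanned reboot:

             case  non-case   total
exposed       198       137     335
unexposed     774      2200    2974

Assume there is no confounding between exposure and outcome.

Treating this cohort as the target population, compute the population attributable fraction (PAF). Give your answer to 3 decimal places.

p₁ = P(outcome | exposed) = 198/335 = 0.59104
p₀ = P(outcome | unexposed) = 774/2974 = 0.26026
Exposure prevalence π = 335/3309 = 0.10124; overall risk P(Y=1) = 0.29374.
Under exogeneity, PAF = [P(Y=1) − p₀]/P(Y=1).
PAF = (0.29374 − 0.26026) / 0.29374 ≈ 0.1140

PAF ≈ 0.114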